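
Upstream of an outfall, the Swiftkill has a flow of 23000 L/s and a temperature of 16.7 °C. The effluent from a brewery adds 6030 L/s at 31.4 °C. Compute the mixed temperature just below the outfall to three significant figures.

Flow-weighted mixing: C = (Q_r C_r + Q_w C_w)/(Q_r + Q_w)
= (23000×16.7 + 6030×31.4)/(23000 + 6030) = 573400/29030 = 19.75 °C.

19.8 °C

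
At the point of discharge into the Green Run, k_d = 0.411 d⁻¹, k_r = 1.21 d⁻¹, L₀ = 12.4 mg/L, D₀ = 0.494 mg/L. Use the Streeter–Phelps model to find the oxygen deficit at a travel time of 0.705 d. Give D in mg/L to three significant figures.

k_d L₀/(k_r−k_d) = 0.411×12.4/(1.21−0.411) = 5.096/0.7990 = 6.378 mg/L.
e^(−k_d t) = e^(−0.411×0.7050) = 0.7484; e^(−k_r t) = e^(−1.21×0.7050) = 0.4261.
D = 6.378 × (0.7484 − 0.4261) + 0.494 × 0.4261 = 2.056 + 0.2105 = 2.266 mg/L.

D ≈ 2.27 mg/L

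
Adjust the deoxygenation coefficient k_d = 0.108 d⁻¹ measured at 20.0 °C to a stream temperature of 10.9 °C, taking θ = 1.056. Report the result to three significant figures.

k_d(T₂) = k_d(T₁) · θ^(T₂−T₁) = 0.108 × 1.056^(10.9−20.0)
= 0.108 × 1.056^-9.10 = 0.108 × 0.6091 = 0.06578 d⁻¹.

k_d ≈ 0.0658 d⁻¹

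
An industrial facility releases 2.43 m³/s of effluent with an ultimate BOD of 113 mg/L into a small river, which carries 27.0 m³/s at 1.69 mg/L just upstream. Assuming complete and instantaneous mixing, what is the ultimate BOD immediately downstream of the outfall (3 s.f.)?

10.9 mg/L

Flow-weighted mixing: C = (Q_r C_r + Q_w C_w)/(Q_r + Q_w)
= (27.0×1.69 + 2.43×113)/(27.0 + 2.43) = 320.2/29.43 = 10.88 mg/L.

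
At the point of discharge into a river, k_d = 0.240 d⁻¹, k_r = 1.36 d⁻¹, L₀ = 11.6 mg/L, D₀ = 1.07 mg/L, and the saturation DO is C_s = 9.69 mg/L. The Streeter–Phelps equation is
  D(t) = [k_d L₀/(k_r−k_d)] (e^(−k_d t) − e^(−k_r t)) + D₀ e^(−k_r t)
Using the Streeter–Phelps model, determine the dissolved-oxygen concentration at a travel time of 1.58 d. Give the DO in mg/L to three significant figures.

k_d L₀/(k_r−k_d) = 0.240×11.6/(1.36−0.240) = 2.784/1.120 = 2.486 mg/L.
e^(−k_d t) = e^(−0.240×1.580) = 0.6844; e^(−k_r t) = e^(−1.36×1.580) = 0.1166.
D = 2.486 × (0.6844 − 0.1166) + 1.07 × 0.1166 = 1.411 + 0.1248 = 1.536 mg/L.
DO = C_s − D = 9.69 − 1.536 = 8.154 mg/L.

DO ≈ 8.15 mg/L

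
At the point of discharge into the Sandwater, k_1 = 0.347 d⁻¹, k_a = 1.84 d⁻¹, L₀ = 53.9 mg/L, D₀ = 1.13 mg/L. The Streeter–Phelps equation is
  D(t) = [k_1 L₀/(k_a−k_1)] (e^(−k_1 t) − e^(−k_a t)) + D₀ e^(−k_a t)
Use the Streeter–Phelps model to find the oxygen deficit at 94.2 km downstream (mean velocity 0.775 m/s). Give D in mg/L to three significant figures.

Travel time t = x/v = 94.2 km / (0.775 m/s) = 94200 m / 0.775 m/s = 121500 s = 1.407 d.
k_1 L₀/(k_a−k_1) = 0.347×53.9/(1.84−0.347) = 18.70/1.493 = 12.53 mg/L.
e^(−k_1 t) = e^(−0.347×1.407) = 0.6138; e^(−k_a t) = e^(−1.84×1.407) = 0.07513.
D = 12.53 × (0.6138 − 0.07513) + 1.13 × 0.07513 = 6.747 + 0.08490 = 6.832 mg/L.

D ≈ 6.83 mg/L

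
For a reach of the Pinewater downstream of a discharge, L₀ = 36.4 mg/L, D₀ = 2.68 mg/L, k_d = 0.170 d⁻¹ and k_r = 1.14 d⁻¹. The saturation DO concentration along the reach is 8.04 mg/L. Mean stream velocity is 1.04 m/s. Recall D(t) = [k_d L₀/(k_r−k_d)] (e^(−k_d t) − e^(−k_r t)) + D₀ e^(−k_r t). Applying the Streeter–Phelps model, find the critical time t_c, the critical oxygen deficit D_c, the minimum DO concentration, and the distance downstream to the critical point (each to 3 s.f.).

At the critical point dD/dt = 0, so k_d L₀ e^(−k_d t) = k_r D. Substituting D(t) from the Streeter–Phelps equation and solving for t gives
t_c = ln[(k_r/k_d)(1 − D₀(k_r−k_d)/(k_d L₀))] / (k_r−k_d).
Here k_r−k_d = 0.9700 d⁻¹ and 1 − D₀(k_r−k_d)/(k_d L₀) = 1 − 2.68×0.9700/(0.170×36.4) = 0.5799, so
t_c = ln(6.706 × 0.5799) / 0.9700 = 1.358 / 0.9700 = 1.400 d.
D_c = (k_d/k_r) L₀ e^(−k_d t_c) = (0.170/1.14) × 36.4 × e^(−0.170×1.400) = 0.1491 × 36.4 × 0.7882 = 4.278 mg/L.
Minimum DO = C_s − D_c = 8.04 − 4.278 = 3.762 mg/L.
x_c = v t_c = 1.04 m/s × 1.400 d × 86400 s/d = 125800 m ≈ 126 km.

t_c ≈ 1.40 d; D_c ≈ 4.28 mg/L; min DO ≈ 3.76 mg/L; x_c ≈ 126 km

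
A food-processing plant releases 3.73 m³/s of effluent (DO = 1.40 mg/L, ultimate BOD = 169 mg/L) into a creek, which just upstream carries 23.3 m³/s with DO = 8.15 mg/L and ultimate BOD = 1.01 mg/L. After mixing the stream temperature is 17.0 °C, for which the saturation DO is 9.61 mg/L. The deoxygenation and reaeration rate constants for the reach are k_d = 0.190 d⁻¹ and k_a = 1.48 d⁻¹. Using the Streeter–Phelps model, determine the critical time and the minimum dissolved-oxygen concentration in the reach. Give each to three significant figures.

Mixed DO = (23.3×8.15 + 3.73×1.40)/(23.3+3.73) = 195.1/27.03 = 7.219 mg/L.
Mixed L₀ = (23.3×1.01 + 3.73×169)/(27.03) = 653.9/27.03 = 24.19 mg/L.
Initial deficit D₀ = C_s − DO₀ = 9.61 − 7.219 = 2.391 mg/L.
t_c = (1/1.290) ln[(1.48/0.190)(1 − 2.391×1.290/(0.190×24.19))] = 0.7752 × ln(2.561) = 0.7291 d.
D_c = (0.190/1.48) × 24.19 × e^(−0.190×0.7291) = 0.1284 × 24.19 × 0.8706 = 2.704 mg/L.
Minimum DO = 9.61 − 2.704 = 6.906 mg/L.

t_c ≈ 0.729 d; minimum DO ≈ 6.91 mg/L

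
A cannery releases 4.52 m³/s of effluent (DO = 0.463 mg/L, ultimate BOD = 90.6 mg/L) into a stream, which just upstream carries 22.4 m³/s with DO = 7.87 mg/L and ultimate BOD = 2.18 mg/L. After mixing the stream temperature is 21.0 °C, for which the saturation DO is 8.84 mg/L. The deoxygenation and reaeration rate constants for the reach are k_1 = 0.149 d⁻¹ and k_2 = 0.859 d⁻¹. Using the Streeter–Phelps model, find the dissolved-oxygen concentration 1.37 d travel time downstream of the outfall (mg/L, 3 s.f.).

DO ≈ 6.35 mg/L

Mixed DO = (22.4×7.87 + 4.52×0.463)/(22.4+4.52) = 178.4/26.92 = 6.626 mg/L.
Mixed L₀ = (22.4×2.18 + 4.52×90.6)/(26.92) = 458.3/26.92 = 17.03 mg/L.
Initial deficit D₀ = C_s − DO₀ = 8.84 − 6.626 = 2.214 mg/L.
D(1.37) = [0.149×17.03/(0.859−0.149)](e^(−0.149×1.37) − e^(−0.859×1.37)) + 2.214 e^(−0.859×1.37)
= 3.573 × (0.8154 − 0.3083) + 2.214 × 0.3083 = 2.494 mg/L.
DO = 8.84 − 2.494 = 6.346 mg/L.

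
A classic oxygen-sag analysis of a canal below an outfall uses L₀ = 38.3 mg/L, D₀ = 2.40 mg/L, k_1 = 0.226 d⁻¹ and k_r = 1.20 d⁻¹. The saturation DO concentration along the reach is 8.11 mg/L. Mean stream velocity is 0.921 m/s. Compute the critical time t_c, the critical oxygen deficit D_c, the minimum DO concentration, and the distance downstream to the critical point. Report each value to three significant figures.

t_c ≈ 1.39 d; D_c ≈ 5.27 mg/L; min DO ≈ 2.84 mg/L; x_c ≈ 111 km

At the critical point dD/dt = 0, so k_1 L₀ e^(−k_1 t) = k_r D. Substituting D(t) from the Streeter–Phelps equation and solving for t gives
t_c = ln[(k_r/k_1)(1 − D₀(k_r−k_1)/(k_1 L₀))] / (k_r−k_1).
Here k_r−k_1 = 0.9740 d⁻¹ and 1 − D₀(k_r−k_1)/(k_1 L₀) = 1 − 2.40×0.9740/(0.226×38.3) = 0.7299, so
t_c = ln(5.310 × 0.7299) / 0.9740 = 1.355 / 0.9740 = 1.391 d.
D_c = (k_1/k_r) L₀ e^(−k_1 t_c) = (0.226/1.20) × 38.3 × e^(−0.226×1.391) = 0.1883 × 38.3 × 0.7303 = 5.268 mg/L.
Minimum DO = C_s − D_c = 8.11 − 5.268 = 2.842 mg/L.
x_c = v t_c = 0.921 m/s × 1.391 d × 86400 s/d = 110700 m ≈ 111 km.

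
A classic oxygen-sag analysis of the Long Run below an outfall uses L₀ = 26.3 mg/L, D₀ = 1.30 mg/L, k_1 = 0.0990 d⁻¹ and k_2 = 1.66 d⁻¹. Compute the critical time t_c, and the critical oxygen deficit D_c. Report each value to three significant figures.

At the critical point dD/dt = 0, so k_1 L₀ e^(−k_1 t) = k_2 D. Substituting D(t) from the Streeter–Phelps equation and solving for t gives
t_c = ln[(k_2/k_1)(1 − D₀(k_2−k_1)/(k_1 L₀))] / (k_2−k_1).
Here k_2−k_1 = 1.561 d⁻¹ and 1 − D₀(k_2−k_1)/(k_1 L₀) = 1 − 1.30×1.561/(0.0990×26.3) = 0.2206, so
t_c = ln(16.77 × 0.2206) / 1.561 = 1.308 / 1.561 = 0.8380 d.
D_c = (k_1/k_2) L₀ e^(−k_1 t_c) = (0.0990/1.66) × 26.3 × e^(−0.0990×0.8380) = 0.05964 × 26.3 × 0.9204 = 1.444 mg/L.

t_c ≈ 0.838 d; D_c ≈ 1.44 mg/L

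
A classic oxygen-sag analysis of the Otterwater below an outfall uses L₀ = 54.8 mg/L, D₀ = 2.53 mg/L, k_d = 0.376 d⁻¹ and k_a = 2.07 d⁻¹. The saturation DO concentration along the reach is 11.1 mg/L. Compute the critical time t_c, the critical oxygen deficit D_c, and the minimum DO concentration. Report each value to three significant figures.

At the critical point dD/dt = 0, so k_d L₀ e^(−k_d t) = k_a D. Substituting D(t) from the Streeter–Phelps equation and solving for t gives
t_c = ln[(k_a/k_d)(1 − D₀(k_a−k_d)/(k_d L₀))] / (k_a−k_d).
Here k_a−k_d = 1.694 d⁻¹ and 1 − D₀(k_a−k_d)/(k_d L₀) = 1 − 2.53×1.694/(0.376×54.8) = 0.7920, so
t_c = ln(5.505 × 0.7920) / 1.694 = 1.473 / 1.694 = 0.8693 d.
L(t_c) = L₀ e^(−k_d t_c) = 54.8 × 0.7212 = 39.52 mg/L, and at the critical point k_a D_c = k_d L, so D_c = (0.376/2.07) × 39.52 = 7.179 mg/L.
Minimum DO = C_s − D_c = 11.1 − 7.179 = 3.921 mg/L.

t_c ≈ 0.869 d; D_c ≈ 7.18 mg/L; min DO ≈ 3.92 mg/L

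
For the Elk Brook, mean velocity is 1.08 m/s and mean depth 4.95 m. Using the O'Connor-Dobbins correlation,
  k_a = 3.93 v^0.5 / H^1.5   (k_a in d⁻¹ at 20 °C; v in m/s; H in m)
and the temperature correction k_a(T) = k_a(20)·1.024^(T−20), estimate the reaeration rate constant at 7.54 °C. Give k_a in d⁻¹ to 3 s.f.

k_a(20) = 3.93 × 1.08^0.5 / 4.95^1.5 = 3.93 × 1.039 / 11.01 = 0.3708 d⁻¹.
k_a(7.54) = 0.3708 × 1.024^(7.54−20) = 0.3708 × 0.7442 = 0.2760 d⁻¹.

k_a ≈ 0.276 d⁻¹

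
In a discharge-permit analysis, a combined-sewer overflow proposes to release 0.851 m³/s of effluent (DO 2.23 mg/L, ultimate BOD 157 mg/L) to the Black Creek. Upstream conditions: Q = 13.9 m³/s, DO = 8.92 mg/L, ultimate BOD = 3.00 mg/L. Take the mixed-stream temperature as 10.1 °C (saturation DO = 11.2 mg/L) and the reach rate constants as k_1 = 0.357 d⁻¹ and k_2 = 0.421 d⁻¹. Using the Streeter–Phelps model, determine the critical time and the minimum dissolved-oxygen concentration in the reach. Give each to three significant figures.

t_c ≈ 1.94 d; minimum DO ≈ 6.15 mg/L

Mixed DO = (13.9×8.92 + 0.851×2.23)/(13.9+0.851) = 125.9/14.75 = 8.534 mg/L.
Mixed L₀ = (13.9×3.00 + 0.851×157)/(14.75) = 175.3/14.75 = 11.88 mg/L.
Initial deficit D₀ = C_s − DO₀ = 11.2 − 8.534 = 2.666 mg/L.
t_c = (1/0.06400) ln[(0.421/0.357)(1 − 2.666×0.06400/(0.357×11.88))] = 15.62 × ln(1.132) = 1.935 d.
D_c = (0.357/0.421) × 11.88 × e^(−0.357×1.935) = 0.8480 × 11.88 × 0.5011 = 5.050 mg/L.
Minimum DO = 11.2 − 5.050 = 6.150 mg/L.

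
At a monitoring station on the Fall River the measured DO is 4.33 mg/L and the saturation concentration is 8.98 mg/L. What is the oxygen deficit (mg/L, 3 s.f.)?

D = C_s − C = 8.98 − 4.33 = 4.65 mg/L.

D ≈ 4.65 mg/L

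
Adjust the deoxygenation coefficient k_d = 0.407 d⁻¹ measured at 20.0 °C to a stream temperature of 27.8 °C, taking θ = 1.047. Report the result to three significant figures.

k_d ≈ 0.582 d⁻¹

k_d(T₂) = k_d(T₁) · θ^(T₂−T₁) = 0.407 × 1.047^(27.8−20.0)
= 0.407 × 1.047^7.80 = 0.407 × 1.431 = 0.5823 d⁻¹.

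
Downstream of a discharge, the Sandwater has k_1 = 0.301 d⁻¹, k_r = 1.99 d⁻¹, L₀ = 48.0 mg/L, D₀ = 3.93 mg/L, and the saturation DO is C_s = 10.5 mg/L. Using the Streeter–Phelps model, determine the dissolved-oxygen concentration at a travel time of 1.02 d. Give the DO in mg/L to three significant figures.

DO ≈ 4.81 mg/L

k_1 L₀/(k_r−k_1) = 0.301×48.0/(1.99−0.301) = 14.45/1.689 = 8.554 mg/L.
e^(−k_1 t) = e^(−0.301×1.020) = 0.7356; e^(−k_r t) = e^(−1.99×1.020) = 0.1314.
D = 8.554 × (0.7356 − 0.1314) + 3.93 × 0.1314 = 5.169 + 0.5163 = 5.685 mg/L.
DO = C_s − D = 10.5 − 5.685 = 4.815 mg/L.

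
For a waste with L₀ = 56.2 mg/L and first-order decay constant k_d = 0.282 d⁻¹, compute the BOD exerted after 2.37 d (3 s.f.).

y_t = L₀(1 − e^(−k_d t)) = 56.2 × (1 − e^(−0.282×2.37))
= 56.2 × (1 − 0.5126) = 56.2 × 0.4874 = 27.39 mg/L.

y ≈ 27.4 mg/L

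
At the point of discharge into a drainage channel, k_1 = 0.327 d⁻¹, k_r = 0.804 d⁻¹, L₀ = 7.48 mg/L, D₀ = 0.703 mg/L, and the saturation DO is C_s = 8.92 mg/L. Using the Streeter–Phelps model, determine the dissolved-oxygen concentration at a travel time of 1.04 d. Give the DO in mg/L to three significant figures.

k_1 L₀/(k_r−k_1) = 0.327×7.48/(0.804−0.327) = 2.446/0.4770 = 5.128 mg/L.
e^(−k_1 t) = e^(−0.327×1.040) = 0.7117; e^(−k_r t) = e^(−0.804×1.040) = 0.4334.
D = 5.128 × (0.7117 − 0.4334) + 0.703 × 0.4334 = 1.427 + 0.3047 = 1.732 mg/L.
DO = C_s − D = 8.92 − 1.732 = 7.188 mg/L.

DO ≈ 7.19 mg/L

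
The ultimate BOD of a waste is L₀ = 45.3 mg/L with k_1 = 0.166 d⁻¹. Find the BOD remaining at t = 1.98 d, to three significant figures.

L ≈ 32.6 mg/L

L_t = L₀ e^(−k_1 t) = 45.3 × e^(−0.166×1.98) = 45.3 × 0.7199 = 32.61 mg/L.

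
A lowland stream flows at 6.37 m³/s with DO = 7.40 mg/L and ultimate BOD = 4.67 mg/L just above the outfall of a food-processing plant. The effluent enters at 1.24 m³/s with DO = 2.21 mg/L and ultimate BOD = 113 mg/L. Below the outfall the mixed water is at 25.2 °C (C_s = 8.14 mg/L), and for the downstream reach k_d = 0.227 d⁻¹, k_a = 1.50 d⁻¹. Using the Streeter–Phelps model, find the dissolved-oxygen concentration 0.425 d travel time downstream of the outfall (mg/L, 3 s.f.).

DO ≈ 5.79 mg/L

Mixed DO = (6.37×7.40 + 1.24×2.21)/(6.37+1.24) = 49.88/7.610 = 6.554 mg/L.
Mixed L₀ = (6.37×4.67 + 1.24×113)/(7.610) = 169.9/7.610 = 22.32 mg/L.
Initial deficit D₀ = C_s − DO₀ = 8.14 − 6.554 = 1.586 mg/L.
D(0.425) = [0.227×22.32/(1.50−0.227)](e^(−0.227×0.425) − e^(−1.50×0.425)) + 1.586 e^(−1.50×0.425)
= 3.980 × (0.9080 − 0.5286) + 1.586 × 0.5286 = 2.348 mg/L.
DO = 8.14 − 2.348 = 5.792 mg/L.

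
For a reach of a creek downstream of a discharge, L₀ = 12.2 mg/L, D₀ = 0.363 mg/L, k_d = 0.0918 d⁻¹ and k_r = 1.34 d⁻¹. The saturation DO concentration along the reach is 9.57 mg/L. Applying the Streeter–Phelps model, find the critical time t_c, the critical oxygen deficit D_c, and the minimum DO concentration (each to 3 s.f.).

t_c ≈ 1.73 d; D_c ≈ 0.713 mg/L; min DO ≈ 8.86 mg/L

With k_r/k_d = 14.60 and 1 − D₀(k_r−k_d)/(k_d L₀) = 0.5954,
t_c = ln(14.60 × 0.5954) / (1.34 − 0.0918) = ln(8.692) / 1.248 = 2.162/1.248 = 1.732 d.
L(t_c) = L₀ e^(−k_d t_c) = 12.2 × 0.8530 = 10.41 mg/L, and at the critical point k_r D_c = k_d L, so D_c = (0.0918/1.34) × 10.41 = 0.7129 mg/L.
Minimum DO = C_s − D_c = 9.57 − 0.7129 = 8.857 mg/L.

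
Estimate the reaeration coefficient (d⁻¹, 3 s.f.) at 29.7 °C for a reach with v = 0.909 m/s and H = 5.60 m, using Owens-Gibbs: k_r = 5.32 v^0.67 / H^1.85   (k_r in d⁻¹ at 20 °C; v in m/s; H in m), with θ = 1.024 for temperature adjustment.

k_r ≈ 0.259 d⁻¹

k_r(20) = 5.32 × 0.909^0.67 / 5.60^1.85 = 5.32 × 0.9381 / 24.22 = 0.2061 d⁻¹.
k_r(29.7) = 0.2061 × 1.024^(29.7−20) = 0.2061 × 1.259 = 0.2594 d⁻¹.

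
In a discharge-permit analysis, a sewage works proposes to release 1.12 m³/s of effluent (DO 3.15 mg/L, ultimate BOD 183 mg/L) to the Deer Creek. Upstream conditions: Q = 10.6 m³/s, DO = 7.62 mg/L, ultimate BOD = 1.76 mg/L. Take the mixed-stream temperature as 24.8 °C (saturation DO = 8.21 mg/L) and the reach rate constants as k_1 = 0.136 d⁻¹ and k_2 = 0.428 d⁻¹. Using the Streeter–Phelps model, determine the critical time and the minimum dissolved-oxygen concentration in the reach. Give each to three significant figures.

Mixed DO = (10.6×7.62 + 1.12×3.15)/(10.6+1.12) = 84.30/11.72 = 7.193 mg/L.
Mixed L₀ = (10.6×1.76 + 1.12×183)/(11.72) = 223.6/11.72 = 19.08 mg/L.
Initial deficit D₀ = C_s − DO₀ = 8.21 − 7.193 = 1.017 mg/L.
t_c = (1/0.2920) ln[(0.428/0.136)(1 − 1.017×0.2920/(0.136×19.08))] = 3.425 × ln(2.787) = 3.510 d.
D_c = (0.136/0.428) × 19.08 × e^(−0.136×3.510) = 0.3178 × 19.08 × 0.6204 = 3.761 mg/L.
Minimum DO = 8.21 − 3.761 = 4.449 mg/L.

t_c ≈ 3.51 d; minimum DO ≈ 4.45 mg/L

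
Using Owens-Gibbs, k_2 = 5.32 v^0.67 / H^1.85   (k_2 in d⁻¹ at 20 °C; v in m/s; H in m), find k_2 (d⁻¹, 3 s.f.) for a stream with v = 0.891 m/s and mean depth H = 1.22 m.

k_2 ≈ 3.41 d⁻¹

k_2 = 5.32 × 0.891^0.67 / 1.22^1.85 = 5.32 × 0.9256 / 1.445 = 3.409 d⁻¹.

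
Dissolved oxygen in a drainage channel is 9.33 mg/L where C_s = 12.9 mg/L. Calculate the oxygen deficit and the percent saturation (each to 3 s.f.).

D ≈ 3.57 mg/L; 72.3 % saturation

D = C_s − C = 12.9 − 9.33 = 3.57 mg/L.
% saturation = 9.33/12.9 × 100 = 72.3 %.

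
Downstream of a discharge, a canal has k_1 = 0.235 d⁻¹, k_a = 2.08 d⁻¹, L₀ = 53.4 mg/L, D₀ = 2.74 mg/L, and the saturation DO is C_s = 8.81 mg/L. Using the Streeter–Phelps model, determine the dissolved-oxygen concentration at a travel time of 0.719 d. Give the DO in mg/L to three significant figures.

k_1 L₀/(k_a−k_1) = 0.235×53.4/(2.08−0.235) = 12.55/1.845 = 6.802 mg/L.
e^(−k_1 t) = e^(−0.235×0.7190) = 0.8445; e^(−k_a t) = e^(−2.08×0.7190) = 0.2241.
D = 6.802 × (0.8445 − 0.2241) + 2.74 × 0.2241 = 4.220 + 0.6141 = 4.834 mg/L.
DO = C_s − D = 8.81 − 4.834 = 3.976 mg/L.

DO ≈ 3.98 mg/L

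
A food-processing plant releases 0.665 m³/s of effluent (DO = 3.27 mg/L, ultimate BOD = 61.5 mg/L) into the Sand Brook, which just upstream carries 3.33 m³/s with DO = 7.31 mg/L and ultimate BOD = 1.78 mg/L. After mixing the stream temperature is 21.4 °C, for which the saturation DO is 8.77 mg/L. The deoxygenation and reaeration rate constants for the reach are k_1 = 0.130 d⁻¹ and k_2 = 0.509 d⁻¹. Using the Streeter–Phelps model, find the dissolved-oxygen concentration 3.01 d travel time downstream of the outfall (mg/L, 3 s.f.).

DO ≈ 6.46 mg/L

Mixed DO = (3.33×7.31 + 0.665×3.27)/(3.33+0.665) = 26.52/3.995 = 6.638 mg/L.
Mixed L₀ = (3.33×1.78 + 0.665×61.5)/(3.995) = 46.82/3.995 = 11.72 mg/L.
Initial deficit D₀ = C_s − DO₀ = 8.77 − 6.638 = 2.132 mg/L.
D(3.01) = [0.130×11.72/(0.509−0.130)](e^(−0.130×3.01) − e^(−0.509×3.01)) + 2.132 e^(−0.509×3.01)
= 4.020 × (0.6762 − 0.2161) + 2.132 × 0.2161 = 2.311 mg/L.
DO = 8.77 − 2.311 = 6.459 mg/L.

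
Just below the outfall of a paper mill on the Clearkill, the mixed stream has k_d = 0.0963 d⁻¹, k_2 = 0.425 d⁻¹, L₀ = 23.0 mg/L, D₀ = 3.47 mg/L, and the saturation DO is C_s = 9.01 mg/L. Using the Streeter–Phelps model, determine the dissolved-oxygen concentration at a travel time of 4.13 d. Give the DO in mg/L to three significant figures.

DO ≈ 5.05 mg/L

k_d L₀/(k_2−k_d) = 0.0963×23.0/(0.425−0.0963) = 2.215/0.3287 = 6.738 mg/L.
e^(−k_d t) = e^(−0.0963×4.130) = 0.6719; e^(−k_2 t) = e^(−0.425×4.130) = 0.1729.
D = 6.738 × (0.6719 − 0.1729) + 3.47 × 0.1729 = 3.362 + 0.5998 = 3.962 mg/L.
DO = C_s − D = 9.01 − 3.962 = 5.048 mg/L.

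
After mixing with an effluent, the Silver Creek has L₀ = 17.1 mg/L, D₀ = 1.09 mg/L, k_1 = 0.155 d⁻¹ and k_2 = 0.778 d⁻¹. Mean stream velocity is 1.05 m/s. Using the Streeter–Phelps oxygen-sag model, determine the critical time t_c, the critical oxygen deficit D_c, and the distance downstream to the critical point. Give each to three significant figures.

t_c ≈ 2.11 d; D_c ≈ 2.45 mg/L; x_c ≈ 192 km

With k_2/k_1 = 5.019 and 1 − D₀(k_2−k_1)/(k_1 L₀) = 0.7438,
t_c = ln(5.019 × 0.7438) / (0.778 − 0.155) = ln(3.733) / 0.6230 = 1.317/0.6230 = 2.114 d.
L(t_c) = L₀ e^(−k_1 t_c) = 17.1 × 0.7205 = 12.32 mg/L, and at the critical point k_2 D_c = k_1 L, so D_c = (0.155/0.778) × 12.32 = 2.455 mg/L.
x_c = v t_c = 1.05 m/s × 2.114 d × 86400 s/d = 191800 m ≈ 192 km.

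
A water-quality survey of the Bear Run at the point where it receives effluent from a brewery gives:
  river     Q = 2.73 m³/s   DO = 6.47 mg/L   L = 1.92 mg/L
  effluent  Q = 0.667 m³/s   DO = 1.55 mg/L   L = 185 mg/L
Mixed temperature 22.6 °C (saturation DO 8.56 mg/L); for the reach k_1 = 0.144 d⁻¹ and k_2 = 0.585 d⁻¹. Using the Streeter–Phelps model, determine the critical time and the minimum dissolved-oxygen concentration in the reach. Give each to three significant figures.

t_c ≈ 2.53 d; minimum DO ≈ 2.09 mg/L

Mixed DO = (2.73×6.47 + 0.667×1.55)/(2.73+0.667) = 18.70/3.397 = 5.504 mg/L.
Mixed L₀ = (2.73×1.92 + 0.667×185)/(3.397) = 128.6/3.397 = 37.87 mg/L.
Initial deficit D₀ = C_s − DO₀ = 8.56 − 5.504 = 3.056 mg/L.
t_c = (1/0.4410) ln[(0.585/0.144)(1 − 3.056×0.4410/(0.144×37.87))] = 2.268 × ln(3.058) = 2.535 d.
D_c = (0.144/0.585) × 37.87 × e^(−0.144×2.535) = 0.2462 × 37.87 × 0.6942 = 6.471 mg/L.
Minimum DO = 8.56 − 6.471 = 2.089 mg/L.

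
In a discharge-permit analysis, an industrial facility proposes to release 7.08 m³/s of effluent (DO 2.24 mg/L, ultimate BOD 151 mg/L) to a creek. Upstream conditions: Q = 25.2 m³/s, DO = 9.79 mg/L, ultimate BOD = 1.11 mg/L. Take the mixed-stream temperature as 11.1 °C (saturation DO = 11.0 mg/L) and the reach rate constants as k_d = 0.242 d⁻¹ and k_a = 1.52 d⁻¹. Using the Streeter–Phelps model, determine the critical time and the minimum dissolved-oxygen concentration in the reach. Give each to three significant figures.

t_c ≈ 0.977 d; minimum DO ≈ 6.73 mg/L

Mixed DO = (25.2×9.79 + 7.08×2.24)/(25.2+7.08) = 262.6/32.28 = 8.134 mg/L.
Mixed L₀ = (25.2×1.11 + 7.08×151)/(32.28) = 1097/32.28 = 33.99 mg/L.
Initial deficit D₀ = C_s − DO₀ = 11.0 − 8.134 = 2.866 mg/L.
t_c = (1/1.278) ln[(1.52/0.242)(1 − 2.866×1.278/(0.242×33.99))] = 0.7825 × ln(3.484) = 0.9766 d.
D_c = (0.242/1.52) × 33.99 × e^(−0.242×0.9766) = 0.1592 × 33.99 × 0.7895 = 4.272 mg/L.
Minimum DO = 11.0 − 4.272 = 6.728 mg/L.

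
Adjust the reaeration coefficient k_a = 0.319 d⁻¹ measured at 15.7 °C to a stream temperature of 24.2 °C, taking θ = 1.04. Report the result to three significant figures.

k_a(T₂) = k_a(T₁) · θ^(T₂−T₁) = 0.319 × 1.04^(24.2−15.7)
= 0.319 × 1.04^8.50 = 0.319 × 1.396 = 0.4452 d⁻¹.

k_a ≈ 0.445 d⁻¹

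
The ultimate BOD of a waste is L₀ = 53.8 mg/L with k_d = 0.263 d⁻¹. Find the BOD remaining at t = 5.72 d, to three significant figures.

L_t = L₀ e^(−k_d t) = 53.8 × e^(−0.263×5.72) = 53.8 × 0.2222 = 11.95 mg/L.

L ≈ 12.0 mg/L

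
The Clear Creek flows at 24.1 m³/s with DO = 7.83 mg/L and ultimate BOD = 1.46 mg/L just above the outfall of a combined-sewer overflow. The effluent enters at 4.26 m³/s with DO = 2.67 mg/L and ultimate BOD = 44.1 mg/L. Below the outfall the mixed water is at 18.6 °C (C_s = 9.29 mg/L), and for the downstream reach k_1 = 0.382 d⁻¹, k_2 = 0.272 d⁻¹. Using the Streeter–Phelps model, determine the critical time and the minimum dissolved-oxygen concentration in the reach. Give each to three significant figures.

Mixed DO = (24.1×7.83 + 4.26×2.67)/(24.1+4.26) = 200.1/28.36 = 7.055 mg/L.
Mixed L₀ = (24.1×1.46 + 4.26×44.1)/(28.36) = 223.1/28.36 = 7.865 mg/L.
Initial deficit D₀ = C_s − DO₀ = 9.29 − 7.055 = 2.235 mg/L.
t_c = (1/-0.1100) ln[(0.272/0.382)(1 − 2.235×-0.1100/(0.382×7.865))] = -9.091 × ln(0.7703) = 2.372 d.
D_c = (0.382/0.272) × 7.865 × e^(−0.382×2.372) = 1.404 × 7.865 × 0.4040 = 4.463 mg/L.
Minimum DO = 9.29 − 4.463 = 4.827 mg/L.

t_c ≈ 2.37 d; minimum DO ≈ 4.83 mg/L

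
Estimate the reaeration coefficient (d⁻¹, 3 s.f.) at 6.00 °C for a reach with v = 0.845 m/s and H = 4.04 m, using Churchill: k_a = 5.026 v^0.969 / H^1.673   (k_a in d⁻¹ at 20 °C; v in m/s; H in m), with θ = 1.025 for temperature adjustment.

k_a ≈ 0.292 d⁻¹

k_a(20) = 5.026 × 0.845^0.969 / 4.04^1.673 = 5.026 × 0.8494 / 10.34 = 0.4129 d⁻¹.
k_a(6.00) = 0.4129 × 1.025^(6.00−20) = 0.4129 × 0.7077 = 0.2922 d⁻¹.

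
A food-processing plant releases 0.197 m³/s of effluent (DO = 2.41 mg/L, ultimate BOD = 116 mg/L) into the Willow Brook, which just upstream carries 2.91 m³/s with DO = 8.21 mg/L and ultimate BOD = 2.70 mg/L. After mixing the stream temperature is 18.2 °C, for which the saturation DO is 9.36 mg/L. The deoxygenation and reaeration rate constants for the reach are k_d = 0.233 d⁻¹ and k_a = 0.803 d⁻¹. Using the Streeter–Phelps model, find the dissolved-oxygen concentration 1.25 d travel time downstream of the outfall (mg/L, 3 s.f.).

Mixed DO = (2.91×8.21 + 0.197×2.41)/(2.91+0.197) = 24.37/3.107 = 7.842 mg/L.
Mixed L₀ = (2.91×2.70 + 0.197×116)/(3.107) = 30.71/3.107 = 9.884 mg/L.
Initial deficit D₀ = C_s − DO₀ = 9.36 − 7.842 = 1.518 mg/L.
D(1.25) = [0.233×9.884/(0.803−0.233)](e^(−0.233×1.25) − e^(−0.803×1.25)) + 1.518 e^(−0.803×1.25)
= 4.040 × (0.7473 − 0.3665) + 1.518 × 0.3665 = 2.095 mg/L.
DO = 9.36 − 2.095 = 7.265 mg/L.

DO ≈ 7.27 mg/L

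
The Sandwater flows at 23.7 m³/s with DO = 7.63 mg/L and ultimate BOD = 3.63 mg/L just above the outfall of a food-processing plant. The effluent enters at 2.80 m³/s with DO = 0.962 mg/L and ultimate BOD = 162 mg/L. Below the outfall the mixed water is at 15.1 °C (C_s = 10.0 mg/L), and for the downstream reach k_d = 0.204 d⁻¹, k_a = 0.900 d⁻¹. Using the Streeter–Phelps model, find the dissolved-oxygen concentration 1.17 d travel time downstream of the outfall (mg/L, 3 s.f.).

DO ≈ 6.31 mg/L

Mixed DO = (23.7×7.63 + 2.80×0.962)/(23.7+2.80) = 183.5/26.50 = 6.925 mg/L.
Mixed L₀ = (23.7×3.63 + 2.80×162)/(26.50) = 539.6/26.50 = 20.36 mg/L.
Initial deficit D₀ = C_s − DO₀ = 10.0 − 6.925 = 3.075 mg/L.
D(1.17) = [0.204×20.36/(0.900−0.204)](e^(−0.204×1.17) − e^(−0.900×1.17)) + 3.075 e^(−0.900×1.17)
= 5.969 × (0.7877 − 0.3489) + 3.075 × 0.3489 = 3.692 mg/L.
DO = 10.0 − 3.692 = 6.308 mg/L.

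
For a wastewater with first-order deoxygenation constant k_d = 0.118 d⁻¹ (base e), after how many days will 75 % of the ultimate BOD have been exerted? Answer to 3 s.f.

t ≈ 11.7 d

y/L₀ = 1 − e^(−k_d t) = 0.75 ⇒ e^(−k_d t) = 0.250
t = −ln(0.250) / 0.118 = 1.386 / 0.118 = 11.75 d.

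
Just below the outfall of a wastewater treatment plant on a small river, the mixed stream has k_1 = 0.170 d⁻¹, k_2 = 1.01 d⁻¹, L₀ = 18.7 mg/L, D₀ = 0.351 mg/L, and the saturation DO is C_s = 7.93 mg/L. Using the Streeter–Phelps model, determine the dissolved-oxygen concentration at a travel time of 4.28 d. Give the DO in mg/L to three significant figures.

DO ≈ 6.15 mg/L

k_1 L₀/(k_2−k_1) = 0.170×18.7/(1.01−0.170) = 3.179/0.8400 = 3.785 mg/L.
e^(−k_1 t) = e^(−0.170×4.280) = 0.4831; e^(−k_2 t) = e^(−1.01×4.280) = 0.01326.
D = 3.785 × (0.4831 − 0.01326) + 0.351 × 0.01326 = 1.778 + 0.004655 = 1.783 mg/L.
DO = C_s − D = 7.93 − 1.783 = 6.147 mg/L.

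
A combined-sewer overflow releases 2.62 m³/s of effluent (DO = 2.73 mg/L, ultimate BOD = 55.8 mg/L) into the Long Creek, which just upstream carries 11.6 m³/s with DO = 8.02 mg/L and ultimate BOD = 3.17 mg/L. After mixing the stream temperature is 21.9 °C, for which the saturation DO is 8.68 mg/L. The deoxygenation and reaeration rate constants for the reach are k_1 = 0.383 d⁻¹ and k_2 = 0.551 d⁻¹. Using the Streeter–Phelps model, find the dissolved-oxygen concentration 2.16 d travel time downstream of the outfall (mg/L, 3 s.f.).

Mixed DO = (11.6×8.02 + 2.62×2.73)/(11.6+2.62) = 100.2/14.22 = 7.045 mg/L.
Mixed L₀ = (11.6×3.17 + 2.62×55.8)/(14.22) = 183.0/14.22 = 12.87 mg/L.
Initial deficit D₀ = C_s − DO₀ = 8.68 − 7.045 = 1.635 mg/L.
D(2.16) = [0.383×12.87/(0.551−0.383)](e^(−0.383×2.16) − e^(−0.551×2.16)) + 1.635 e^(−0.551×2.16)
= 29.33 × (0.4372 − 0.3042) + 1.635 × 0.3042 = 4.400 mg/L.
DO = 8.68 − 4.400 = 4.280 mg/L.

DO ≈ 4.28 mg/L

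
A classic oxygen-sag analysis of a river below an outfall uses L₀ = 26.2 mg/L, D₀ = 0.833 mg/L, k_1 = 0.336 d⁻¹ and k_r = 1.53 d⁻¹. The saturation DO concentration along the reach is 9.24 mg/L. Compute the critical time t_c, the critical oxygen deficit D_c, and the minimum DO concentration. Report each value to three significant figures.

t_c ≈ 1.17 d; D_c ≈ 3.88 mg/L; min DO ≈ 5.36 mg/L

t_c = [1/(k_r−k_1)] ln[(k_r/k_1)(1 − D₀(k_r−k_1)/(k_1 L₀))]
= [1/(1.53−0.336)] ln[(1.53/0.336)(1 − 0.833×1.194/(0.336×26.2))]
= (1/1.194) ln[4.554 × 0.8870] = 0.8375 × ln(4.039) = 0.8375 × 1.396 = 1.169 d.
D_c = (k_1/k_r) L₀ e^(−k_1 t_c) = (0.336/1.53) × 26.2 × e^(−0.336×1.169) = 0.2196 × 26.2 × 0.6751 = 3.885 mg/L.
Minimum DO = C_s − D_c = 9.24 − 3.885 = 5.355 mg/L.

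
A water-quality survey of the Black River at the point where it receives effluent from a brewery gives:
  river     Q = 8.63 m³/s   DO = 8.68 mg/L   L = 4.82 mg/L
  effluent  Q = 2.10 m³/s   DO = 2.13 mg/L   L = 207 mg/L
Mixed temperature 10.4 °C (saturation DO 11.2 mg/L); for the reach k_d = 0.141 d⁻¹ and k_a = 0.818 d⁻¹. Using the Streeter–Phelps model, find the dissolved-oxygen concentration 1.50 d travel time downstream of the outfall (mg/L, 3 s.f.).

DO ≈ 5.31 mg/L

Mixed DO = (8.63×8.68 + 2.10×2.13)/(8.63+2.10) = 79.38/10.73 = 7.398 mg/L.
Mixed L₀ = (8.63×4.82 + 2.10×207)/(10.73) = 476.3/10.73 = 44.39 mg/L.
Initial deficit D₀ = C_s − DO₀ = 11.2 − 7.398 = 3.802 mg/L.
D(1.50) = [0.141×44.39/(0.818−0.141)](e^(−0.141×1.50) − e^(−0.818×1.50)) + 3.802 e^(−0.818×1.50)
= 9.245 × (0.8094 − 0.2932) + 3.802 × 0.2932 = 5.887 mg/L.
DO = 11.2 − 5.887 = 5.313 mg/L.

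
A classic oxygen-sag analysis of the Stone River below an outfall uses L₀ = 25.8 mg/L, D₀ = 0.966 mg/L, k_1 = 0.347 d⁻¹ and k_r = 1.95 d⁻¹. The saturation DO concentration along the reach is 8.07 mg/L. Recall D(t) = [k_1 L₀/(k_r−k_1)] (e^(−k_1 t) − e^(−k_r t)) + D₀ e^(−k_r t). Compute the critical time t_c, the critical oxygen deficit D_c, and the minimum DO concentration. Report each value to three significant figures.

t_c = [1/(k_r−k_1)] ln[(k_r/k_1)(1 − D₀(k_r−k_1)/(k_1 L₀))]
= [1/(1.95−0.347)] ln[(1.95/0.347)(1 − 0.966×1.603/(0.347×25.8))]
= (1/1.603) ln[5.620 × 0.8270] = 0.6238 × ln(4.648) = 0.6238 × 1.536 = 0.9584 d.
D_c = (k_1/k_r) L₀ e^(−k_1 t_c) = (0.347/1.95) × 25.8 × e^(−0.347×0.9584) = 0.1779 × 25.8 × 0.7171 = 3.292 mg/L.
Minimum DO = C_s − D_c = 8.07 − 3.292 = 4.778 mg/L.

t_c ≈ 0.958 d; D_c ≈ 3.29 mg/L; min DO ≈ 4.78 mg/L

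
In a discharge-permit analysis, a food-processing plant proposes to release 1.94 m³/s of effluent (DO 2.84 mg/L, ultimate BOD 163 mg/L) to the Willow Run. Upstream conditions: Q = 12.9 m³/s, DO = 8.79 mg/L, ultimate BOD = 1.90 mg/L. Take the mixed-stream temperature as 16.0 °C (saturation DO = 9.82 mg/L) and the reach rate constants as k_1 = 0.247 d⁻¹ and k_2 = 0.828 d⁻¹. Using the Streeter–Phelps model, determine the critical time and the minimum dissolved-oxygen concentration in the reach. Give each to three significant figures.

t_c ≈ 1.73 d; minimum DO ≈ 5.35 mg/L

Mixed DO = (12.9×8.79 + 1.94×2.84)/(12.9+1.94) = 118.9/14.84 = 8.012 mg/L.
Mixed L₀ = (12.9×1.90 + 1.94×163)/(14.84) = 340.7/14.84 = 22.96 mg/L.
Initial deficit D₀ = C_s − DO₀ = 9.82 − 8.012 = 1.808 mg/L.
t_c = (1/0.5810) ln[(0.828/0.247)(1 − 1.808×0.5810/(0.247×22.96))] = 1.721 × ln(2.731) = 1.729 d.
D_c = (0.247/0.828) × 22.96 × e^(−0.247×1.729) = 0.2983 × 22.96 × 0.6524 = 4.468 mg/L.
Minimum DO = 9.82 − 4.468 = 5.352 mg/L.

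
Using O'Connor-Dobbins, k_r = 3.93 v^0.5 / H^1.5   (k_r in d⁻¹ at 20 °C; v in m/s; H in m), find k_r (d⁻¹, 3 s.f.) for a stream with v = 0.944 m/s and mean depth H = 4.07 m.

k_r ≈ 0.465 d⁻¹

k_r = 3.93 × 0.944^0.5 / 4.07^1.5 = 3.93 × 0.9716 / 8.211 = 0.4650 d⁻¹.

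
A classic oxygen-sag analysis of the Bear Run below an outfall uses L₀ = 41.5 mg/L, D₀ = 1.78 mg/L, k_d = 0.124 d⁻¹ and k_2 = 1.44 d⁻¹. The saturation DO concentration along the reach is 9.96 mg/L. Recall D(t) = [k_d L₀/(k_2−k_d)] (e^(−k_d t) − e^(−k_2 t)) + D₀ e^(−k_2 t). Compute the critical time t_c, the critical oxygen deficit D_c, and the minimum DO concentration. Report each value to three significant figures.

t_c ≈ 1.40 d; D_c ≈ 3.00 mg/L; min DO ≈ 6.96 mg/L

At the critical point dD/dt = 0, so k_d L₀ e^(−k_d t) = k_2 D. Substituting D(t) from the Streeter–Phelps equation and solving for t gives
t_c = ln[(k_2/k_d)(1 − D₀(k_2−k_d)/(k_d L₀))] / (k_2−k_d).
Here k_2−k_d = 1.316 d⁻¹ and 1 − D₀(k_2−k_d)/(k_d L₀) = 1 − 1.78×1.316/(0.124×41.5) = 0.5448, so
t_c = ln(11.61 × 0.5448) / 1.316 = 1.845 / 1.316 = 1.402 d.
D_c = (k_d/k_2) L₀ e^(−k_d t_c) = (0.124/1.44) × 41.5 × e^(−0.124×1.402) = 0.08611 × 41.5 × 0.8404 = 3.003 mg/L.
Minimum DO = C_s − D_c = 9.96 − 3.003 = 6.957 mg/L.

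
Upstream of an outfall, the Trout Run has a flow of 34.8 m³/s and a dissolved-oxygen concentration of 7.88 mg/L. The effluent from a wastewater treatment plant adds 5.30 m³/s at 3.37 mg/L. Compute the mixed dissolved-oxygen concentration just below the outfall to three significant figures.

7.28 mg/L

Flow-weighted mixing: C = (Q_r C_r + Q_w C_w)/(Q_r + Q_w)
= (34.8×7.88 + 5.30×3.37)/(34.8 + 5.30) = 292.1/40.10 = 7.284 mg/L.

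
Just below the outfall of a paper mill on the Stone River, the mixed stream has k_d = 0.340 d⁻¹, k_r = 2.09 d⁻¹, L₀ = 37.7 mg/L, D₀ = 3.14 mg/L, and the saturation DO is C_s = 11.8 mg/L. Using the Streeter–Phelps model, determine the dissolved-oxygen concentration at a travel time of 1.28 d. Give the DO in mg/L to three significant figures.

k_d L₀/(k_r−k_d) = 0.340×37.7/(2.09−0.340) = 12.82/1.750 = 7.325 mg/L.
e^(−k_d t) = e^(−0.340×1.280) = 0.6471; e^(−k_r t) = e^(−2.09×1.280) = 0.06889.
D = 7.325 × (0.6471 − 0.06889) + 3.14 × 0.06889 = 4.235 + 0.2163 = 4.452 mg/L.
DO = C_s − D = 11.8 − 4.452 = 7.348 mg/L.

DO ≈ 7.35 mg/L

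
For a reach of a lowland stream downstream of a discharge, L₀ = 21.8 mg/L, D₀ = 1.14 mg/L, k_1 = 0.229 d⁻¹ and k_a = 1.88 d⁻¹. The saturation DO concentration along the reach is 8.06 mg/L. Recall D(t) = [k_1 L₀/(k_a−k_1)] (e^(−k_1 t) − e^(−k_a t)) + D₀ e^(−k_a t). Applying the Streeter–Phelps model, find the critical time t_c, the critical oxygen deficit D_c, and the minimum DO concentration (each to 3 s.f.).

t_c = [1/(k_a−k_1)] ln[(k_a/k_1)(1 − D₀(k_a−k_1)/(k_1 L₀))]
= [1/(1.88−0.229)] ln[(1.88/0.229)(1 − 1.14×1.651/(0.229×21.8))]
= (1/1.651) ln[8.210 × 0.6230] = 0.6057 × ln(5.114) = 0.6057 × 1.632 = 0.9885 d.
L(t_c) = L₀ e^(−k_1 t_c) = 21.8 × 0.7974 = 17.38 mg/L, and at the critical point k_a D_c = k_1 L, so D_c = (0.229/1.88) × 17.38 = 2.117 mg/L.
Minimum DO = C_s − D_c = 8.06 − 2.117 = 5.943 mg/L.

t_c ≈ 0.989 d; D_c ≈ 2.12 mg/L; min DO ≈ 5.94 mg/L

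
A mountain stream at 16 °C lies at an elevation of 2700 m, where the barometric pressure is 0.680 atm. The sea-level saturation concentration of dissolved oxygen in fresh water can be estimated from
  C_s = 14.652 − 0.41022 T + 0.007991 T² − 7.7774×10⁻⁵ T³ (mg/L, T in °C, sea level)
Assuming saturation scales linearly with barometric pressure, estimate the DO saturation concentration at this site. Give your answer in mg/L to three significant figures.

C_s ≈ 6.67 mg/L

At sea level: C_s = 14.652 − 0.41022×16 + 0.007991×16² − 7.7774×10⁻⁵×16³ = 9.816 mg/L.
Pressure correction: C_s' = 9.816 × 0.680 = 6.675 mg/L.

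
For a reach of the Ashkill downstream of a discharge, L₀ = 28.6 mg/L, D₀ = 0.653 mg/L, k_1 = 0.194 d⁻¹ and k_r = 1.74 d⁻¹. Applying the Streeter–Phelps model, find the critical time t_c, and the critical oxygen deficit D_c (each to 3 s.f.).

t_c ≈ 1.29 d; D_c ≈ 2.48 mg/L

At the critical point dD/dt = 0, so k_1 L₀ e^(−k_1 t) = k_r D. Substituting D(t) from the Streeter–Phelps equation and solving for t gives
t_c = ln[(k_r/k_1)(1 − D₀(k_r−k_1)/(k_1 L₀))] / (k_r−k_1).
Here k_r−k_1 = 1.546 d⁻¹ and 1 − D₀(k_r−k_1)/(k_1 L₀) = 1 − 0.653×1.546/(0.194×28.6) = 0.8180, so
t_c = ln(8.969 × 0.8180) / 1.546 = 1.993 / 1.546 = 1.289 d.
L(t_c) = L₀ e^(−k_1 t_c) = 28.6 × 0.7787 = 22.27 mg/L, and at the critical point k_r D_c = k_1 L, so D_c = (0.194/1.74) × 22.27 = 2.483 mg/L.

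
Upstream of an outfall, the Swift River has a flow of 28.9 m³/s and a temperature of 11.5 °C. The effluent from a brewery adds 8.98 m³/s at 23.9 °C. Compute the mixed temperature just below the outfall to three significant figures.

Flow-weighted mixing: C = (Q_r C_r + Q_w C_w)/(Q_r + Q_w)
= (28.9×11.5 + 8.98×23.9)/(28.9 + 8.98) = 547.0/37.88 = 14.44 °C.

14.4 °C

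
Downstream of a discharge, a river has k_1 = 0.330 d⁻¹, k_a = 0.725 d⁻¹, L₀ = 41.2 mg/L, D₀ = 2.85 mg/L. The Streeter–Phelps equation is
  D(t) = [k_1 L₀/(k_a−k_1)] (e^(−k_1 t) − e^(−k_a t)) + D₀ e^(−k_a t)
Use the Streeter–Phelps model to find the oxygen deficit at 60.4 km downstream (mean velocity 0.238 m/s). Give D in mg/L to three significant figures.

D ≈ 9.30 mg/L

Travel time t = x/v = 60.4 km / (0.238 m/s) = 60400 m / 0.238 m/s = 253800 s = 2.937 d.
k_1 L₀/(k_a−k_1) = 0.330×41.2/(0.725−0.330) = 13.60/0.3950 = 34.42 mg/L.
e^(−k_1 t) = e^(−0.330×2.937) = 0.3793; e^(−k_a t) = e^(−0.725×2.937) = 0.1189.
D = 34.42 × (0.3793 − 0.1189) + 2.85 × 0.1189 = 8.965 + 0.3388 = 9.304 mg/L.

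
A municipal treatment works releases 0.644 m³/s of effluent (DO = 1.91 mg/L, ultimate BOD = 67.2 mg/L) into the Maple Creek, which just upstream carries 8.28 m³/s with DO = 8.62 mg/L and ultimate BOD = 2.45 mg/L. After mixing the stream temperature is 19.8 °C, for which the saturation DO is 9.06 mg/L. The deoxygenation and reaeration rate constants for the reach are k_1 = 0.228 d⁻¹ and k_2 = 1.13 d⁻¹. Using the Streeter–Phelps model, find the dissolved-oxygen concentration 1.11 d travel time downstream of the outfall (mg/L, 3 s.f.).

DO ≈ 7.91 mg/L

Mixed DO = (8.28×8.62 + 0.644×1.91)/(8.28+0.644) = 72.60/8.924 = 8.136 mg/L.
Mixed L₀ = (8.28×2.45 + 0.644×67.2)/(8.924) = 63.56/8.924 = 7.123 mg/L.
Initial deficit D₀ = C_s − DO₀ = 9.06 − 8.136 = 0.9242 mg/L.
D(1.11) = [0.228×7.123/(1.13−0.228)](e^(−0.228×1.11) − e^(−1.13×1.11)) + 0.9242 e^(−1.13×1.11)
= 1.800 × (0.7764 − 0.2853) + 0.9242 × 0.2853 = 1.148 mg/L.
DO = 9.06 − 1.148 = 7.912 mg/L.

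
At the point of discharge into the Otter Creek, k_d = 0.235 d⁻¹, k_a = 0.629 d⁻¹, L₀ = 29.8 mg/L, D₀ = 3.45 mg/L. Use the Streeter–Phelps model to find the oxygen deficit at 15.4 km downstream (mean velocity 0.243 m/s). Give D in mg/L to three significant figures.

Travel time t = x/v = 15.4 km / (0.243 m/s) = 15400 m / 0.243 m/s = 63370 s = 0.7335 d.
k_d L₀/(k_a−k_d) = 0.235×29.8/(0.629−0.235) = 7.003/0.3940 = 17.77 mg/L.
e^(−k_d t) = e^(−0.235×0.7335) = 0.8417; e^(−k_a t) = e^(−0.629×0.7335) = 0.6304.
D = 17.77 × (0.8417 − 0.6304) + 3.45 × 0.6304 = 3.755 + 2.175 = 5.930 mg/L.

D ≈ 5.93 mg/L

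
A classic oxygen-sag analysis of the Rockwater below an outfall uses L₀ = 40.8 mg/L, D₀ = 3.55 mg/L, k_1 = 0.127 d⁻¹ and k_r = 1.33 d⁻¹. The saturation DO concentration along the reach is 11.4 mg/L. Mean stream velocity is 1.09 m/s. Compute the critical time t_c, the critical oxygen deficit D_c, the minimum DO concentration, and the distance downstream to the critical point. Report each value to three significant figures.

With k_r/k_1 = 10.47 and 1 − D₀(k_r−k_1)/(k_1 L₀) = 0.1758,
t_c = ln(10.47 × 0.1758) / (1.33 − 0.127) = ln(1.841) / 1.203 = 0.6104/1.203 = 0.5074 d.
D_c = (k_1/k_r) L₀ e^(−k_1 t_c) = (0.127/1.33) × 40.8 × e^(−0.127×0.5074) = 0.09549 × 40.8 × 0.9376 = 3.653 mg/L.
Minimum DO = C_s − D_c = 11.4 − 3.653 = 7.747 mg/L.
x_c = v t_c = 1.09 m/s × 0.5074 d × 86400 s/d = 47780 m ≈ 47.8 km.

t_c ≈ 0.507 d; D_c ≈ 3.65 mg/L; min DO ≈ 7.75 mg/L; x_c ≈ 47.8 km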